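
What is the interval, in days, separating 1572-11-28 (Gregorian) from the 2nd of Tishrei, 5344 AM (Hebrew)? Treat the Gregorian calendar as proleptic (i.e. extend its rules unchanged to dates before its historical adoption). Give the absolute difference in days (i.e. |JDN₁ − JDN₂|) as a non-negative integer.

First date → JDN 2295553; second date → JDN 2299499.
The interval is |2295553 − 2299499| = 3946 days.

3946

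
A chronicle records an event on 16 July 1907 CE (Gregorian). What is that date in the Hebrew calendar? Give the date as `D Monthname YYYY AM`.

Both dates share Julian Day Number 2417773; in the Hebrew calendar that is 5 Av 5667 AM.

5 Av 5667 AM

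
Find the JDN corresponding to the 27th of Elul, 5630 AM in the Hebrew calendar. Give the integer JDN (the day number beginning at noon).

Equivalently 23 September 1870 (Gregorian).
JDN 2299161 is 15 October 1582 CE (Gregorian); the target day is +105168 days from there, so JDN = 2404329.

2404329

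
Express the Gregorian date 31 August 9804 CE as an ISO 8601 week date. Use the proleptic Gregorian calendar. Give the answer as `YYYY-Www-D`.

The weekday is Friday (ISO weekday 5).
That Friday belongs to ISO week 35 of ISO year 9804.

9804-W35-5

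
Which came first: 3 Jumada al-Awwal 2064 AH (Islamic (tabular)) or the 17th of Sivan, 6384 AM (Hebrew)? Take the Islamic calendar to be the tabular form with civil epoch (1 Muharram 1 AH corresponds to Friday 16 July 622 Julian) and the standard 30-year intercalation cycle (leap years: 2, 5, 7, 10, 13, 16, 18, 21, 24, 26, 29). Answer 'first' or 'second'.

first

Converting both to JDN: 2679618 vs 2679632; the smaller is the first.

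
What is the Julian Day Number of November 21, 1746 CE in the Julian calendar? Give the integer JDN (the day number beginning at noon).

2359109

In the Gregorian calendar the same day is 2 December 1746.
JDN 2400001 is 17 November 1858 CE (Gregorian), MJD 0; the target day is −40892 days from there, so JDN = 2359109.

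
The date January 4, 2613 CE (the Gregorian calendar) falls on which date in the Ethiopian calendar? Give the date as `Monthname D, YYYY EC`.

Tahsas 21, 2605 EC

Both dates share Julian Day Number 2675442; in the Ethiopian calendar that is 21 Tahsas 2605 EC.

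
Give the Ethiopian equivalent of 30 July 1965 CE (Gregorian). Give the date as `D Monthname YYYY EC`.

Julian Day Number of the source date = 2438972.
Converting JDN 2438972 to the Ethiopian calendar gives 23 Hamle 1957 EC.

23 Hamle 1957 EC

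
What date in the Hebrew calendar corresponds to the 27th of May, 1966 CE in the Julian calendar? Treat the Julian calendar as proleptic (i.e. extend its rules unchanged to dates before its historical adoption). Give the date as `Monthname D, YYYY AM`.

Sivan 21, 5726 AM

Both dates share Julian Day Number 2439286; in the Hebrew calendar that is 21 Sivan 5726 AM.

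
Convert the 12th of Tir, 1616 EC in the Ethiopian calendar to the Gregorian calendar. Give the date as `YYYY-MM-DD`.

Both dates share Julian Day Number 2314231; in the Gregorian calendar that is 18 January 1624 CE.

1624-01-18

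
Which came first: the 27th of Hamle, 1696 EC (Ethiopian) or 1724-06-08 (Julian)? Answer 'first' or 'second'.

First date → JDN 2343646; second date → JDN 2350908.
JDN 2343646 < JDN 2350908, so the first date is earlier.

first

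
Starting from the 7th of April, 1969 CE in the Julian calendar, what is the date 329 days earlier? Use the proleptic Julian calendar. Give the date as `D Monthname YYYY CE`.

13 May 1968 CE

Counting 329 days back from JDN 2440332 reaches JDN 2440003, which is 13 May 1968 CE.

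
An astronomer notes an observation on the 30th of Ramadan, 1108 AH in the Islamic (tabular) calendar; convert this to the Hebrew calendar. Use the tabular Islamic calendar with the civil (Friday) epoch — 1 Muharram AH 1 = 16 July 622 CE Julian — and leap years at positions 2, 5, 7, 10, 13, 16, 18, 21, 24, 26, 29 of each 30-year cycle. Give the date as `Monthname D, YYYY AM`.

The source date corresponds to 22 April 1697 in the Gregorian calendar (JDN 2340989).
That day falls on 1 Iyar 5457 AM in the Hebrew calendar.

Iyar 1, 5457 AM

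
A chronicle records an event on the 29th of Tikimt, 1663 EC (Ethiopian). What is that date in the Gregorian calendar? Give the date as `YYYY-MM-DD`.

Both dates share Julian Day Number 2331324; in the Gregorian calendar that is 5 November 1670 CE.

1670-11-05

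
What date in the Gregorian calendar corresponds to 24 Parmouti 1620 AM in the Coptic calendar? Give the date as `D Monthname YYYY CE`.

2 May 1904 CE

Julian Day Number of the source date = 2416603.
Converting JDN 2416603 to the Gregorian calendar gives 2 May 1904 CE.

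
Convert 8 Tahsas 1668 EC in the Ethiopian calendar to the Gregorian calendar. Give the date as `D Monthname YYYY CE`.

Both dates share Julian Day Number 2333190; in the Gregorian calendar that is 15 December 1675 CE.

15 December 1675 CE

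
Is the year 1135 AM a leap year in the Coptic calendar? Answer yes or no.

1135 mod 4 = 3; in the Coptic calendar a year is leap when year mod 4 = 3, so it is a leap year.

yes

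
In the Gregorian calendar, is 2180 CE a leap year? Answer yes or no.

yes

2180 is divisible by 4 and not by 100, so it is a leap year.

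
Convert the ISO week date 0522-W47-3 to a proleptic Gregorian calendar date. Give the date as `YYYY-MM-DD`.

0522-11-18

ISO week 1 of 522 is the week containing the first Thursday of 522.
Week 47, day 3 (Wednesday) lands on 0522-11-18.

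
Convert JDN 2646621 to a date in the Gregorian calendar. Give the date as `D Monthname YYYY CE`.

JDN 2451545 is 1 Jan 2000; 2646621 is +195076 days from there.

6 February 2534 CE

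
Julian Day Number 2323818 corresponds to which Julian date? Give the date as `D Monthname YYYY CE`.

8 April 1650 CE

JDN 2323818 is 18 April 1650 in the Gregorian calendar.
In the Julian calendar that day is 8 April 1650 CE.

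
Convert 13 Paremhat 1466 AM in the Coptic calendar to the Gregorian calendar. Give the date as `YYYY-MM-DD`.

Both dates share Julian Day Number 2360313; in the Gregorian calendar that is 20 March 1750 CE.

1750-03-20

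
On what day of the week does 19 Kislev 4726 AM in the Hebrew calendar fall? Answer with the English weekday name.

Thursday

Equivalently 21 November 965 Gregorian, JDN 2073844.
Since JDN mod 7 = 3 (0 = Monday), the day is Thursday.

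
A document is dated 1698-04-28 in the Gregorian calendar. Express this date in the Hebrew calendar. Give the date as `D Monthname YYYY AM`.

17 Iyar 5458 AM

Julian Day Number of the source date = 2341360.
Converting JDN 2341360 to the Hebrew calendar gives 17 Iyar 5458 AM.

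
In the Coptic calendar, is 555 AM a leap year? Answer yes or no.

555 mod 4 = 3; in the Coptic calendar a year is leap when year mod 4 = 3, so it is a leap year.

yes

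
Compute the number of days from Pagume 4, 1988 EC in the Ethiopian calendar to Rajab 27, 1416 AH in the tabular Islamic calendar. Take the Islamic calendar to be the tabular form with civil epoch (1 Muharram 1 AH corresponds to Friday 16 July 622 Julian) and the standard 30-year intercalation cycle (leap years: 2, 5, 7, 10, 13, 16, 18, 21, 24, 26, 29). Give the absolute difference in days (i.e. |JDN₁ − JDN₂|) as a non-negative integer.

JDN of the first date = 2450336.
JDN of the second date = 2450072.
|2450072 − 2450336| = 264.

264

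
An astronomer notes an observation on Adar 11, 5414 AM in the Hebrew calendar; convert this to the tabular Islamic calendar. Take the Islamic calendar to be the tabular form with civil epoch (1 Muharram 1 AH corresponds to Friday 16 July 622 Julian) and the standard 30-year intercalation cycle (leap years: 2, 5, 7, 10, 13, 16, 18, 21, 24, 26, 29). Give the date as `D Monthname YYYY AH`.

Both dates share Julian Day Number 2325230; in the tabular Islamic calendar that is 10 Rabi' al-Thani 1064 AH.

10 Rabi' al-Thani 1064 AH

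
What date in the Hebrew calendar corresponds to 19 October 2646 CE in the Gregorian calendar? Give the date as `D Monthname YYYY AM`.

17 Tishrei 6407 AM

Julian Day Number of the source date = 2687783.
Converting JDN 2687783 to the Hebrew calendar gives 17 Tishrei 6407 AM.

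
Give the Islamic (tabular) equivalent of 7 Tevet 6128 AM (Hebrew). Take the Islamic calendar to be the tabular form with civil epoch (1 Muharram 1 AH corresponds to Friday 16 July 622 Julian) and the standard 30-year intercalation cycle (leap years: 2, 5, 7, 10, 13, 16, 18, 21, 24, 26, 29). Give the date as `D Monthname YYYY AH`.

7 Muharram 1800 AH

Both dates share Julian Day Number 2585952; in the tabular Islamic calendar that is 7 Muharram 1800 AH.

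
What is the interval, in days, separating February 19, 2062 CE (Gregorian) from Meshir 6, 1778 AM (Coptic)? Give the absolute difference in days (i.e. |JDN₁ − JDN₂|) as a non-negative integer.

JDN of the first date = 2474240.
JDN of the second date = 2474234.
|2474234 − 2474240| = 6.

6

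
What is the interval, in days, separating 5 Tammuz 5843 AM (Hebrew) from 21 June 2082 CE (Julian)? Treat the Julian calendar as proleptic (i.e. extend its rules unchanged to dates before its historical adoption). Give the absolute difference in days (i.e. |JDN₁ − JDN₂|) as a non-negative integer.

352

JDN of the first date = 2482032.
JDN of the second date = 2481680.
|2481680 − 2482032| = 352.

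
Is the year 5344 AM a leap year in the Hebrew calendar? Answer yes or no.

Hebrew year 5344 is year 5 of its 19-year Metonic cycle; leap years are at positions 3, 6, 8, 11, 14, 17, 19, so it is a common year (12 months).

no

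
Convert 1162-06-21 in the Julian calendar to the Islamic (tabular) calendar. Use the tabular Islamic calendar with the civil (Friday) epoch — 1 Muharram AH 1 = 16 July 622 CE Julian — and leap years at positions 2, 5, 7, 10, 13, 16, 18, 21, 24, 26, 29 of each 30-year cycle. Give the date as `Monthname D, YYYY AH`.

The source date corresponds to 28 June 1162 in the proleptic Gregorian calendar (JDN 2145650).
That day falls on 6 Rajab 557 AH in the tabular Islamic calendar.

Rajab 6, 557 AH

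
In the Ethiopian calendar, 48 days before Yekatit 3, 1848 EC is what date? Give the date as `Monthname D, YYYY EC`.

The starting date is JDN 2398990; 2398990 − 48 = 2398942.
JDN 2398942 corresponds to Tahsas 15, 1848 EC.

Tahsas 15, 1848 EC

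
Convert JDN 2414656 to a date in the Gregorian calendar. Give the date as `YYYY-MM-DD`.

1899-01-01

JDN 2451545 is 1 Jan 2000; 2414656 is −36889 days from there.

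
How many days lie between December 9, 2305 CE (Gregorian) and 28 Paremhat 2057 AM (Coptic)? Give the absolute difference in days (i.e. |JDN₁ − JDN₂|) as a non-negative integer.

12905

JDN of the first date = 2563286.
JDN of the second date = 2576191.
|2576191 − 2563286| = 12905.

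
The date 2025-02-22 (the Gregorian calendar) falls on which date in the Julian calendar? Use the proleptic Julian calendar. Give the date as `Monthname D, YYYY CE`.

The Julian–Gregorian offset here is 13 days (Julian trailing).
22 February 2025 Gregorian − 13 days → 9 February 2025 Julian.

February 9, 2025 CE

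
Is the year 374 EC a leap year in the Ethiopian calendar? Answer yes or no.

374 mod 4 = 2; in the Ethiopian calendar a year is leap when year mod 4 = 3, so it is a common year.

no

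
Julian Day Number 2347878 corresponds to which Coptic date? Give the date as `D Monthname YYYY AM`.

26 Meshir 1432 AM

JDN 2347878 is 3 March 1716 in the Gregorian calendar.
In the Coptic calendar that day is 26 Meshir 1432 AM.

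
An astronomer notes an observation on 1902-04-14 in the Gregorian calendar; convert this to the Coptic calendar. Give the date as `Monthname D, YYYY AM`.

Parmouti 6, 1618 AM

Both dates share Julian Day Number 2415854; in the Coptic calendar that is 6 Parmouti 1618 AM.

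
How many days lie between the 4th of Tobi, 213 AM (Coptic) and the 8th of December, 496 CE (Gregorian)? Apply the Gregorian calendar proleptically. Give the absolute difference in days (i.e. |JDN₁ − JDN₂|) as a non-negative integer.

23

JDN of the first date = 1902586.
JDN of the second date = 1902563.
|1902563 − 1902586| = 23.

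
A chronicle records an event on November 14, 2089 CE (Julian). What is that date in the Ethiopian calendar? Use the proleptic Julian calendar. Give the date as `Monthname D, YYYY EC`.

Hidar 18, 2082 EC

Julian Day Number of the source date = 2484383.
Converting JDN 2484383 to the Ethiopian calendar gives 18 Hidar 2082 EC.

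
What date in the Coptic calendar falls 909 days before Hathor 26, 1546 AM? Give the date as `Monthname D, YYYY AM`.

The starting date is JDN 2389426; 2389426 − 909 = 2388517.
JDN 2388517 corresponds to Paoni 3, 1543 AM.

Paoni 3, 1543 AM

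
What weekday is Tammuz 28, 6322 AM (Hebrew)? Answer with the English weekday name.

Saturday

In the Gregorian calendar this is 31 July 2562 (JDN 2657023).
JDN 2657023 mod 7 = 5, and JDN 0 was a Monday, so this is a Saturday.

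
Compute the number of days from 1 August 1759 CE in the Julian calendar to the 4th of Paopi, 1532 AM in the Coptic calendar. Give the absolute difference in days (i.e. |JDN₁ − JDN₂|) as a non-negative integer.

First date → JDN 2363745; second date → JDN 2384261.
The interval is |2363745 − 2384261| = 20516 days.

20516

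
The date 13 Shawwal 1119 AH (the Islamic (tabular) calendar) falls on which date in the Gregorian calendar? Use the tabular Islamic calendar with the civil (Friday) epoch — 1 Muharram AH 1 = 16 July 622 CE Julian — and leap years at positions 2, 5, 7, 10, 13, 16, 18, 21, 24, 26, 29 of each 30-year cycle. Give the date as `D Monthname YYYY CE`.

Both dates share Julian Day Number 2344900; in the Gregorian calendar that is 7 January 1708 CE.

7 January 1708 CE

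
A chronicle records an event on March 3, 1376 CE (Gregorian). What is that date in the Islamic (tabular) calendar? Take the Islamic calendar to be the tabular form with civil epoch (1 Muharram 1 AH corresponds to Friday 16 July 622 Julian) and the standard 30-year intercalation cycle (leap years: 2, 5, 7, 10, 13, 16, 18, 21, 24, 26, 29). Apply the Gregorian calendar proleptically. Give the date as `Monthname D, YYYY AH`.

Shawwal 2, 777 AH

Julian Day Number of the source date = 2223696.
Converting JDN 2223696 to the tabular Islamic calendar gives 2 Shawwal 777 AH.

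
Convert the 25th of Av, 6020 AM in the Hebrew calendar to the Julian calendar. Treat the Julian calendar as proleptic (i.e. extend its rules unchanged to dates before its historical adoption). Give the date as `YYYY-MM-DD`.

Both dates share Julian Day Number 2546722; in the Julian calendar that is 18 July 2260 CE.

2260-07-18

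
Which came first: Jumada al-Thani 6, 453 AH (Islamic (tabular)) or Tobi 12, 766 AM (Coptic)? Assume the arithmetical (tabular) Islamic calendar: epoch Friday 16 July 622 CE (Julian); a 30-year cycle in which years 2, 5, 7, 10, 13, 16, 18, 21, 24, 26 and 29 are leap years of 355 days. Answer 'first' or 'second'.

First date → JDN 2108767; second date → JDN 2104577.
JDN 2104577 < JDN 2108767, so the second date is earlier.

second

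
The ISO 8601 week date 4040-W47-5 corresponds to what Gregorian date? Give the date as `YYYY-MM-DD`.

4040-11-23

ISO week 1 of 4040 is the week containing the first Thursday of 4040.
Week 47, day 5 (Friday) lands on 4040-11-23.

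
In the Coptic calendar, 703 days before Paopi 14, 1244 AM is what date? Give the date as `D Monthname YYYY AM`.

Counting 703 days back from JDN 2279079 reaches JDN 2278376, which is 12 Hathor 1242 AM.

12 Hathor 1242 AM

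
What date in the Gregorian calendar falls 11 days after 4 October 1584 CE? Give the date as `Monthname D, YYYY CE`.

October 15, 1584 CE

Counting 11 days forward from JDN 2299881 reaches JDN 2299892, which is October 15, 1584 CE.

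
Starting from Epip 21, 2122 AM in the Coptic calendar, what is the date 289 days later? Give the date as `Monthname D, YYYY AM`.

Pashons 5, 2123 AM

Counting 289 days forward from JDN 2600045 reaches JDN 2600334, which is Pashons 5, 2123 AM.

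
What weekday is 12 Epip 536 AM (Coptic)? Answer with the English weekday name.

This is JDN 2020750 (10 July 820 Gregorian).
JDN 2020750 mod 7 = 4, and JDN 0 was a Monday, so this is a Friday.

Friday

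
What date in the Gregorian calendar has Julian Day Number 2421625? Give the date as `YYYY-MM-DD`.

Counting from JDN 2299161 = 15 Oct 1582 gives an offset of 122464 days.

1918-01-31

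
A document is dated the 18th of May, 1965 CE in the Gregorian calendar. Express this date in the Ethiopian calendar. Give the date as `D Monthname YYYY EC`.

10 Ginbot 1957 EC

Both dates share Julian Day Number 2438899; in the Ethiopian calendar that is 10 Ginbot 1957 EC.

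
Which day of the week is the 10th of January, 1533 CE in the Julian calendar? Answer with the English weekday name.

Friday

Equivalently 20 January 1533 Gregorian, JDN 2280996.
JDN 2280996 mod 7 = 4, and JDN 0 was a Monday, so this is a Friday.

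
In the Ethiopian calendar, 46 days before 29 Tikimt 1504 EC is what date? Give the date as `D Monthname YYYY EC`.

13 Meskerem 1504 EC

The starting date is JDN 2273250; 2273250 − 46 = 2273204.
JDN 2273204 corresponds to 13 Meskerem 1504 EC.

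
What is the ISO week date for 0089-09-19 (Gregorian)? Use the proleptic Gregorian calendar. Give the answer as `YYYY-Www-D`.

0089-W38-1

The weekday is Monday (ISO weekday 1).
That Monday belongs to ISO week 38 of ISO year 89.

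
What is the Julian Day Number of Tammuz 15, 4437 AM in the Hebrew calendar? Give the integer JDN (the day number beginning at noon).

In the proleptic Gregorian calendar the same day is 24 June 677.
JDN 2451545 is 1 January 2000 CE (Gregorian); the target day is −483041 days from there, so JDN = 1968504.

1968504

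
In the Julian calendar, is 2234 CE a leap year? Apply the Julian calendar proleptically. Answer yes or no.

2234 mod 4 = 2, so it is a common year in the Julian calendar.

no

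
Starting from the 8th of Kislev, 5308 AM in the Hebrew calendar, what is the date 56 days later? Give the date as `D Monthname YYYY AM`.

5 Shevat 5308 AM

The starting date is JDN 2286423; 2286423 + 56 = 2286479.
JDN 2286479 corresponds to 5 Shevat 5308 AM.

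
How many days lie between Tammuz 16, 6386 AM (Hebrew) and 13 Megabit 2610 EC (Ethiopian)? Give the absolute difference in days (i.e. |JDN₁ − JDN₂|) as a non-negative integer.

First date → JDN 2680370; second date → JDN 2677350.
The interval is |2680370 − 2677350| = 3020 days.

3020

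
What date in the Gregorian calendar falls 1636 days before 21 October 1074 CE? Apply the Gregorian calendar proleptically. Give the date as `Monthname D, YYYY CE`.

April 29, 1070 CE

Counting 1636 days back from JDN 2113624 reaches JDN 2111988, which is April 29, 1070 CE.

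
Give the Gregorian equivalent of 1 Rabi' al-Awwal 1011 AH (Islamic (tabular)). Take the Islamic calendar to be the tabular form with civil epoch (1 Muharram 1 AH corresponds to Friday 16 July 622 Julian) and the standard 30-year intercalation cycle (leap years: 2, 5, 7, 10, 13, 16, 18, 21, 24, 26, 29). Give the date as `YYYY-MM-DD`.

Julian Day Number of the source date = 2306409.
Converting JDN 2306409 to the Gregorian calendar gives 19 August 1602 CE.

1602-08-19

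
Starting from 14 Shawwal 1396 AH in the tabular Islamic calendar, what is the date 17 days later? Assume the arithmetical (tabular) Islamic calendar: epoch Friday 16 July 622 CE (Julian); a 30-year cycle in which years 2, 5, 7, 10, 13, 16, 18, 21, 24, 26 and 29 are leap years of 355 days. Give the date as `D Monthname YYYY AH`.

2 Dhu al-Qa'dah 1396 AH

JDN of 14 Shawwal 1396 AH = 2443060.
2443060 + 17 = 2443077.
JDN 2443077 in the tabular Islamic calendar is 2 Dhu al-Qa'dah 1396 AH.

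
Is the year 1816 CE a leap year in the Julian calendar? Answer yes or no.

1816 mod 4 = 0, so it is a leap year in the Julian calendar.

yes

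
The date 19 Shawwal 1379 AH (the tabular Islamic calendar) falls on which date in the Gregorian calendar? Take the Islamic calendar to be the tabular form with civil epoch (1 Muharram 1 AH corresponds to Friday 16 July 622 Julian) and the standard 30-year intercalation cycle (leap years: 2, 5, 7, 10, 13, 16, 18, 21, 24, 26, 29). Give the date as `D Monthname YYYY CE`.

Julian Day Number of the source date = 2437041.
Converting JDN 2437041 to the Gregorian calendar gives 16 April 1960 CE.

16 April 1960 CE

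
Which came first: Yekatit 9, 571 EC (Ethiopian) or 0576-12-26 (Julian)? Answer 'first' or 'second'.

Converting both to JDN: 1932571 vs 1931802; the smaller is the second.

second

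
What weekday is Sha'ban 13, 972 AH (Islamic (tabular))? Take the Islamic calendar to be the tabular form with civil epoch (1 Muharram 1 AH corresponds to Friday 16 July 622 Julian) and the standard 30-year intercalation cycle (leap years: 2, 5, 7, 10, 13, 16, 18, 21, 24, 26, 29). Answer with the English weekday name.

This is JDN 2292749 (26 March 1565 Gregorian).
JDN 2292749 mod 7 = 4, and JDN 0 was a Monday, so this is a Friday.

Friday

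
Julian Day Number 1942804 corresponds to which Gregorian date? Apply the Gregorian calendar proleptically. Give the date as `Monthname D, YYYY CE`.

Counting from JDN 2299161 = 15 Oct 1582 gives an offset of -356357 days.

February 12, 607 CE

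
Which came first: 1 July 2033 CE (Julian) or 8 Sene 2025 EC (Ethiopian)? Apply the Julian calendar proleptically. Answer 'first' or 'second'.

Converting both to JDN: 2463793 vs 2463764; the smaller is the second.

second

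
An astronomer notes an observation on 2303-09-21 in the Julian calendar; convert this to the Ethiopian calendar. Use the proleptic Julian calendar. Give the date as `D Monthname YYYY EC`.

23 Meskerem 2296 EC

The source date corresponds to 7 October 2303 in the Gregorian calendar (JDN 2562492).
That day falls on 23 Meskerem 2296 EC in the Ethiopian calendar.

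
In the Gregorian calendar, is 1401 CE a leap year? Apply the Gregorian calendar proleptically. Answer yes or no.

no

1401 is not divisible by 4, so it is a common year.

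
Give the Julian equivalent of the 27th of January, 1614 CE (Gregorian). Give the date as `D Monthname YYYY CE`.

17 January 1614 CE

The Julian–Gregorian offset here is 10 days (Julian trailing).
27 January 1614 Gregorian − 10 days → 17 January 1614 Julian.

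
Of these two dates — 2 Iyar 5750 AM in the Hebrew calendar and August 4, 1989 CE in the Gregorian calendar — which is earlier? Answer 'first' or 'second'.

First date → JDN 2448009; second date → JDN 2447743.
JDN 2447743 < JDN 2448009, so the second date is earlier.

second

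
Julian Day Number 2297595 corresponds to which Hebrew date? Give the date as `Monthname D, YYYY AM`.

The proleptic Gregorian equivalent of JDN 2297595 is 2 July 1578.
In the Hebrew calendar that day is Tammuz 17, 5338 AM.

Tammuz 17, 5338 AM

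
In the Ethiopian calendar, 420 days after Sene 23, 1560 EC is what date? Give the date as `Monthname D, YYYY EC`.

Nehase 18, 1561 EC

JDN of Sene 23, 1560 EC = 2293938.
2293938 + 420 = 2294358.
JDN 2294358 in the Ethiopian calendar is Nehase 18, 1561 EC.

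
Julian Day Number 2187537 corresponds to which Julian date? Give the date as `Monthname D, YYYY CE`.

JDN 2187537 is 3 March 1277 in the proleptic Gregorian calendar.
In the Julian calendar that day is February 24, 1277 CE.

February 24, 1277 CE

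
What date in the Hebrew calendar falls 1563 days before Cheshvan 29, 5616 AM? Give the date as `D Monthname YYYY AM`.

JDN of Cheshvan 29, 5616 AM = 2398898.
2398898 − 1563 = 2397335.
JDN 2397335 in the Hebrew calendar is 2 Av 5611 AM.

2 Av 5611 AM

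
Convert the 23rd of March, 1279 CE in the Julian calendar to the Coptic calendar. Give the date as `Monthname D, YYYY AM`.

Both dates share Julian Day Number 2188294; in the Coptic calendar that is 27 Paremhat 995 AM.

Paremhat 27, 995 AM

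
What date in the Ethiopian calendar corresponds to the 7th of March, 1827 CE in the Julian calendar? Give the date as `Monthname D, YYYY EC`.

Julian Day Number of the source date = 2388435.
Converting JDN 2388435 to the Ethiopian calendar gives 11 Megabit 1819 EC.

Megabit 11, 1819 EC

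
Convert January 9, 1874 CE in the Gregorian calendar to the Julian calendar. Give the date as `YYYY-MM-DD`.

1873-12-28

The Julian–Gregorian offset here is 12 days (Julian trailing).
9 January 1874 Gregorian − 12 days → 28 December 1873 Julian.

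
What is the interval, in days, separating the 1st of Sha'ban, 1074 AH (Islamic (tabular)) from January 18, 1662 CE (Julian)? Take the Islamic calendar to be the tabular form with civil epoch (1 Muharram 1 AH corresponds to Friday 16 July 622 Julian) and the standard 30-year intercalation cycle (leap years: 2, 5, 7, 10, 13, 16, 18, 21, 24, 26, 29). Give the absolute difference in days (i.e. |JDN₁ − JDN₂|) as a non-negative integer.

761

JDN of the first date = 2328882.
JDN of the second date = 2328121.
|2328121 − 2328882| = 761.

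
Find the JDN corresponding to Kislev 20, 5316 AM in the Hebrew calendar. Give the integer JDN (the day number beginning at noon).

2289359

Equivalently 14 December 1555 (proleptic Gregorian).
JDN 2451545 is 1 January 2000 CE (Gregorian); the target day is −162186 days from there, so JDN = 2289359.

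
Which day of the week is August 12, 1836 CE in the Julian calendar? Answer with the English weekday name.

Wednesday

This is JDN 2391881 (24 August 1836 Gregorian).
JDN 2391881 mod 7 = 2, and JDN 0 was a Monday, so this is a Wednesday.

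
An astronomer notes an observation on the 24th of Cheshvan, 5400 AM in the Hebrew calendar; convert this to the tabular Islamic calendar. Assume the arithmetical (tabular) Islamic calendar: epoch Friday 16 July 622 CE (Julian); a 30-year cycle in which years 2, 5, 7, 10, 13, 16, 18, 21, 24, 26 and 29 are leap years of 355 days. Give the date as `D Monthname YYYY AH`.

25 Rajab 1049 AH

Julian Day Number of the source date = 2320017.
Converting JDN 2320017 to the tabular Islamic calendar gives 25 Rajab 1049 AH.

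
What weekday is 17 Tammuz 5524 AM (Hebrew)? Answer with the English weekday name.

Equivalently 17 July 1764 Gregorian, JDN 2365546.
JDN 2365546 mod 7 = 1, and JDN 0 was a Monday, so this is a Tuesday.

Tuesday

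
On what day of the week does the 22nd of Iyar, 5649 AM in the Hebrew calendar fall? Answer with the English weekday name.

Thursday

This is JDN 2411146 (23 May 1889 Gregorian).
2411146 ≡ 3 (mod 7); counting from Monday = 0 gives Thursday.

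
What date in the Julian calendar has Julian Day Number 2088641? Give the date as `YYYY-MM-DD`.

1006-05-22

JDN 2088641 is 28 May 1006 in the proleptic Gregorian calendar.
In the Julian calendar that day is 1006-05-22.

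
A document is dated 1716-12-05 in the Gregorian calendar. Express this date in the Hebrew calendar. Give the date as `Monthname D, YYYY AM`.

Kislev 21, 5477 AM

Julian Day Number of the source date = 2348155.
Converting JDN 2348155 to the Hebrew calendar gives 21 Kislev 5477 AM.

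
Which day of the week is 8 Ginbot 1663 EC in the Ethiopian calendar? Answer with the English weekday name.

Wednesday

In the Gregorian calendar this is 13 May 1671 (JDN 2331513).
2331513 ≡ 2 (mod 7); counting from Monday = 0 gives Wednesday.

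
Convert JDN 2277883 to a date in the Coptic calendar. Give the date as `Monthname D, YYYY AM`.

JDN 2277883 is 13 July 1524 in the proleptic Gregorian calendar.
In the Coptic calendar that day is Epip 9, 1240 AM.

Epip 9, 1240 AM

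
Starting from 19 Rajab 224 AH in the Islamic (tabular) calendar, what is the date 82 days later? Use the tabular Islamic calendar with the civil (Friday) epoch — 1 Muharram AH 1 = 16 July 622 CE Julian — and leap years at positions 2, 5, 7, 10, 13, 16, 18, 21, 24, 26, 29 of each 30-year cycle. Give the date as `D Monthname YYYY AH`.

12 Shawwal 224 AH

The starting date is JDN 2027659; 2027659 + 82 = 2027741.
JDN 2027741 corresponds to 12 Shawwal 224 AH.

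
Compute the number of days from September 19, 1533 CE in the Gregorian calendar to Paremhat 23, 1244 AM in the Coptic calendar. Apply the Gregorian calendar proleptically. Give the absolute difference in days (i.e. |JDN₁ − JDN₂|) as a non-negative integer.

First date → JDN 2281238; second date → JDN 2279238.
The interval is |2281238 − 2279238| = 2000 days.

2000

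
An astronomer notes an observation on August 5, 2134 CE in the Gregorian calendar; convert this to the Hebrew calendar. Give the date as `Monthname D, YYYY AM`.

Both dates share Julian Day Number 2500704; in the Hebrew calendar that is 14 Av 5894 AM.

Av 14, 5894 AM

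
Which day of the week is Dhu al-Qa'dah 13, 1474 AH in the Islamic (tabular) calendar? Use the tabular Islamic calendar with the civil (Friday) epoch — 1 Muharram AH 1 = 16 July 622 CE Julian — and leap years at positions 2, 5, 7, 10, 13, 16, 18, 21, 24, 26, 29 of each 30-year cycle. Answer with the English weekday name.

Equivalently 10 July 2052 Gregorian, JDN 2470729.
Since JDN mod 7 = 2 (0 = Monday), the day is Wednesday.

Wednesday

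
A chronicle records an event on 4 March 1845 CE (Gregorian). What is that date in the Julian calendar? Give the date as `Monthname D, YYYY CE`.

At this point the Julian calendar is 12 days behind the Gregorian.
4 March 1845 Gregorian − 12 days → 20 February 1845 Julian.

February 20, 1845 CE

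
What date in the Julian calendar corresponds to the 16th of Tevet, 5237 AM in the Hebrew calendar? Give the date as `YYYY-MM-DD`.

Both dates share Julian Day Number 2260533; in the Julian calendar that is 1 January 1477 CE.

1477-01-01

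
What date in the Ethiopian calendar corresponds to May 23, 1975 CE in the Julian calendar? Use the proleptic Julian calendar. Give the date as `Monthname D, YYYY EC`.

Ginbot 28, 1967 EC

Julian Day Number of the source date = 2442569.
Converting JDN 2442569 to the Ethiopian calendar gives 28 Ginbot 1967 EC.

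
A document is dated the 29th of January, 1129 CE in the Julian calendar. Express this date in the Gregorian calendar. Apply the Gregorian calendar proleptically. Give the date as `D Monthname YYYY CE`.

5 February 1129 CE

For dates in this range the Gregorian date is 7 days ahead of the Julian.
29 January 1129 Julian + 7 days → 5 February 1129 Gregorian.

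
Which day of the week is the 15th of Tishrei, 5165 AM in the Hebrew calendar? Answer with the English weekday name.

Saturday

In the proleptic Gregorian calendar this is 29 September 1404 (JDN 2234132).
JDN 2234132 mod 7 = 5, and JDN 0 was a Monday, so this is a Saturday.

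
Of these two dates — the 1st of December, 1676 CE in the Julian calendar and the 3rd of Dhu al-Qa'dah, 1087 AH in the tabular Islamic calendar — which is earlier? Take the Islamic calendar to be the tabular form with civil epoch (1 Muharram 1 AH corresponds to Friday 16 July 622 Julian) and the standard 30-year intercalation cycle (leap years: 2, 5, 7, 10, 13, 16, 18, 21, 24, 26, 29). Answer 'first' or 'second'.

First date → JDN 2333552; second date → JDN 2333579.
JDN 2333552 < JDN 2333579, so the first date is earlier.

first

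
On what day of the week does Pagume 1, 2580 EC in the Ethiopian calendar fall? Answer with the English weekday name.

Wednesday

In the Gregorian calendar this is 10 September 2588 (JDN 2666561).
2666561 ≡ 2 (mod 7); counting from Monday = 0 gives Wednesday.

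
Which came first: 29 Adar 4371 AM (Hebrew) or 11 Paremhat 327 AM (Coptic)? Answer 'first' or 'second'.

second

First date → JDN 1944303; second date → JDN 1944291.
JDN 1944291 < JDN 1944303, so the second date is earlier.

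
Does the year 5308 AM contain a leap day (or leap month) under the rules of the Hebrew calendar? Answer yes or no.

Hebrew year 5308 is year 7 of its 19-year Metonic cycle; leap years are at positions 3, 6, 8, 11, 14, 17, 19, so it is a common year (12 months).

no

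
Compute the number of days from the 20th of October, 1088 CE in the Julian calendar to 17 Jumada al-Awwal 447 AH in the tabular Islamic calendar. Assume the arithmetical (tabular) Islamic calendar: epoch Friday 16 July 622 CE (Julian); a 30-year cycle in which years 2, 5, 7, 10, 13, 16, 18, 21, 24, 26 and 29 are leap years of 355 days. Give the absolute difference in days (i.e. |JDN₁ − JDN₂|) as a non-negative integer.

12121

JDN of the first date = 2118743.
JDN of the second date = 2106622.
|2106622 − 2118743| = 12121.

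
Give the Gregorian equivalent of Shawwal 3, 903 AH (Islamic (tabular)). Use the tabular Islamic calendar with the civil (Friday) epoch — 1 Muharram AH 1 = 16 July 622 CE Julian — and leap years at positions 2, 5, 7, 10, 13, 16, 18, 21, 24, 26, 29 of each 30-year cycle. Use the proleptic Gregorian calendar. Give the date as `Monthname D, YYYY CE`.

June 3, 1498 CE

Both dates share Julian Day Number 2268347; in the Gregorian calendar that is 3 June 1498 CE.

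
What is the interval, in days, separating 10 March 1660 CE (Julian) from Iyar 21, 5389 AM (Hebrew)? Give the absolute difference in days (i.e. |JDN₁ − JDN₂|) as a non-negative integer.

11268

JDN of the first date = 2327442.
JDN of the second date = 2316174.
|2316174 − 2327442| = 11268.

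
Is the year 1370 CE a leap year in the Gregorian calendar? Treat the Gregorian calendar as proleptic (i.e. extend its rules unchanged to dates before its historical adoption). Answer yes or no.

1370 is not divisible by 4, so it is a common year.

no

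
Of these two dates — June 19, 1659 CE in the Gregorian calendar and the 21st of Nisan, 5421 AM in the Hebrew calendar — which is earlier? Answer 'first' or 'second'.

First date → JDN 2327167; second date → JDN 2327838.
JDN 2327167 < JDN 2327838, so the first date is earlier.

first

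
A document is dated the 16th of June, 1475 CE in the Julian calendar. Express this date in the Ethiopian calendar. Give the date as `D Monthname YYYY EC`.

Both dates share Julian Day Number 2259968; in the Ethiopian calendar that is 22 Sene 1467 EC.

22 Sene 1467 EC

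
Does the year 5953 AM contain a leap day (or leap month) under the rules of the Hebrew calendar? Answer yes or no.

Hebrew year 5953 is year 6 of its 19-year Metonic cycle; leap years are at positions 3, 6, 8, 11, 14, 17, 19, so it is a leap year (13 months).

yes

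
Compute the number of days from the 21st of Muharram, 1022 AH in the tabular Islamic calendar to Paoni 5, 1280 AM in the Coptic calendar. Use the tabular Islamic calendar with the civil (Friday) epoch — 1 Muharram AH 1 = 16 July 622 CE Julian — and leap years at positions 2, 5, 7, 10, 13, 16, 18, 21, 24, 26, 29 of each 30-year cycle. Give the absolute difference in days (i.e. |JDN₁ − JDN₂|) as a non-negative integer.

17809

JDN of the first date = 2310268.
JDN of the second date = 2292459.
|2292459 − 2310268| = 17809.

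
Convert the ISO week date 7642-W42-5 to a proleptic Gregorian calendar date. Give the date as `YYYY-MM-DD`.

7642-10-17

ISO week 1 of 7642 is the week containing the first Thursday of 7642.
Week 42, day 5 (Friday) lands on 7642-10-17.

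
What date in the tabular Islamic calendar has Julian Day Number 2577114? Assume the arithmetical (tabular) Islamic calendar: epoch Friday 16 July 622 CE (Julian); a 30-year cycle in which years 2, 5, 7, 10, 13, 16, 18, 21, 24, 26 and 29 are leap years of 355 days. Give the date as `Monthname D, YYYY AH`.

Muharram 29, 1775 AH

JDN 2577114 is 19 October 2343 in the Gregorian calendar.
In the tabular Islamic calendar that day is Muharram 29, 1775 AH.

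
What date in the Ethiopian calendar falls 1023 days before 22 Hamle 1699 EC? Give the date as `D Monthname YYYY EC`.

29 Meskerem 1697 EC

The starting date is JDN 2344736; 2344736 − 1023 = 2343713.
JDN 2343713 corresponds to 29 Meskerem 1697 EC.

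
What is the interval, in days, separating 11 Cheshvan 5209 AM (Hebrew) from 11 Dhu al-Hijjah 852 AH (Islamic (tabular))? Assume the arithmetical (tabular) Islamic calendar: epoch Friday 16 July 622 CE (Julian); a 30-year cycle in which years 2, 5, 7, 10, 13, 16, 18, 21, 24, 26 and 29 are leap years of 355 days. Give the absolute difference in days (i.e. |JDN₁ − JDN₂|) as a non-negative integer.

118

JDN of the first date = 2250223.
JDN of the second date = 2250341.
|2250341 − 2250223| = 118.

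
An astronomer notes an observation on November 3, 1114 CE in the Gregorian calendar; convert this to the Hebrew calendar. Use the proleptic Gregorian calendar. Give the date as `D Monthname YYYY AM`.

Julian Day Number of the source date = 2128246.
Converting JDN 2128246 to the Hebrew calendar gives 25 Cheshvan 4875 AM.

25 Cheshvan 4875 AM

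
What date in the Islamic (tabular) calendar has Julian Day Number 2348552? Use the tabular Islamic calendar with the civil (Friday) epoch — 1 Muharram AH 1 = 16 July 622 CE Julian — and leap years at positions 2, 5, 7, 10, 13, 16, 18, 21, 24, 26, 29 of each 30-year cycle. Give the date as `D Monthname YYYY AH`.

3 Safar 1130 AH

JDN 2348552 is 6 January 1718 in the Gregorian calendar.
In the tabular Islamic calendar that day is 3 Safar 1130 AH.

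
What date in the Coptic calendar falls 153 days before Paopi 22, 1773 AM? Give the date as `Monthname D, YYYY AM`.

Counting 153 days back from JDN 2472304 reaches JDN 2472151, which is Pashons 24, 1772 AM.

Pashons 24, 1772 AM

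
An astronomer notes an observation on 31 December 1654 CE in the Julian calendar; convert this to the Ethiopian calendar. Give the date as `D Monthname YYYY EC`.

Both dates share Julian Day Number 2325546; in the Ethiopian calendar that is 5 Tir 1647 EC.

5 Tir 1647 EC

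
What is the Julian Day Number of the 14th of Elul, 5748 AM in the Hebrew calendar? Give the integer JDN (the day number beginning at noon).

2447401

Equivalently 27 August 1988 (Gregorian).
JDN 2400001 is 17 November 1858 CE (Gregorian), MJD 0; the target day is +47400 days from there, so JDN = 2447401.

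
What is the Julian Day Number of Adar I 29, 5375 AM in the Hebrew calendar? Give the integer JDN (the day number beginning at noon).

In the Gregorian calendar the same day is 28 February 1615.
JDN 2299161 is 15 October 1582 CE (Gregorian); the target day is +11824 days from there, so JDN = 2310985.

2310985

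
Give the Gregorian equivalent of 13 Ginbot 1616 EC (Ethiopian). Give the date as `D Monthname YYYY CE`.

18 May 1624 CE

Both dates share Julian Day Number 2314352; in the Gregorian calendar that is 18 May 1624 CE.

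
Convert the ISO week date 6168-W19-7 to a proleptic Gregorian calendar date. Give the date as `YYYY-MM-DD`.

6168-05-15

ISO week 1 of 6168 is the week containing the first Thursday of 6168.
Week 19, day 7 (Sunday) lands on 6168-05-15.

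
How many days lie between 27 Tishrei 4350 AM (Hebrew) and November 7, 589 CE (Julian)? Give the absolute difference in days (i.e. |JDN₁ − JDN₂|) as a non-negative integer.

25

JDN of the first date = 1936476.
JDN of the second date = 1936501.
|1936501 − 1936476| = 25.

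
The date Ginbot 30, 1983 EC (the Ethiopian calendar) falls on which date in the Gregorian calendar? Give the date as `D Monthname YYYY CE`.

7 June 1991 CE

Julian Day Number of the source date = 2448415.
Converting JDN 2448415 to the Gregorian calendar gives 7 June 1991 CE.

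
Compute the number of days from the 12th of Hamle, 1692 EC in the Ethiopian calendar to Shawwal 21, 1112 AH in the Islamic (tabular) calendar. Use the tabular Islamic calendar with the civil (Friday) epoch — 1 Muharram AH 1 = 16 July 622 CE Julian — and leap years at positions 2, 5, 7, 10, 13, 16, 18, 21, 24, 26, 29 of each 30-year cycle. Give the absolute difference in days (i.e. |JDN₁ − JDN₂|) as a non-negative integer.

257

First date → JDN 2342170; second date → JDN 2342427.
The interval is |2342170 − 2342427| = 257 days.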